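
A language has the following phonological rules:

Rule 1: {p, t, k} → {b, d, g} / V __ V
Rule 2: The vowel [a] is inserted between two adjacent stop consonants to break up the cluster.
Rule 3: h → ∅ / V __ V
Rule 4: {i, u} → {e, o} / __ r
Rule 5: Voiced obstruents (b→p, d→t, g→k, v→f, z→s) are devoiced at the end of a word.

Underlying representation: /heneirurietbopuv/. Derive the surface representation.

Rule 1 (intervocalic voicing): /p/ is a voiceless stop between vowels /o/ and /u/, so it voices to [b]. /heneirurietbopuv/ → heneirurietbobuv.
Rule 2 (stop-cluster a-epenthesis): /t/ and /b/ form a stop–stop cluster, so [a] is inserted between them. /heneirurietbobuv/ → heneirurietabobuv.
Rule 3 (intervocalic h-deletion): no segment meets the environment; /heneirurietabobuv/ is unchanged.
Rule 4 (pre-rhotic lowering): /i/ is a high vowel immediately before /r/, so it lowers to [e]. /u/ is a high vowel immediately before /r/, so it lowers to [o]. /heneirurietabobuv/ → heneerorietabobuv.
Rule 5 (final devoicing): /v/ is a voiced obstruent in word-final position, so it devoices to [f]. /heneerorietabobuv/ → heneerorietabobuf.

heneerorietabobuf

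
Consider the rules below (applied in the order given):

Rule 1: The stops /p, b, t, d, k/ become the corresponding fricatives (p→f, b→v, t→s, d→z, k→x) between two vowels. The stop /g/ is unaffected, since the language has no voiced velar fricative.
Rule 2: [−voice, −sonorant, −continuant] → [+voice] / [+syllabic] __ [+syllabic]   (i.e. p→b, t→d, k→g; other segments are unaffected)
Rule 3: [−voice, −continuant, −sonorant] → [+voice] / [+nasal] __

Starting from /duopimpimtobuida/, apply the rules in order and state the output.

duofimbimdovuiza

Rule 1 (intervocalic spirantization): /p/ is a stop between vowels /o/ and /i/, so it spirantizes to the fricative [f]. /b/ is a stop between vowels /o/ and /u/, so it spirantizes to the fricative [v]. /d/ is a stop between vowels /i/ and /a/, so it spirantizes to the fricative [z]. /duopimpimtobuida/ → duofimpimtovuiza.
Rule 2 (intervocalic voicing): no segment meets the environment; /duofimpimtovuiza/ is unchanged.
Rule 3 (post-nasal voicing): /p/ is a voiceless stop immediately after the nasal /m/, so it voices to [b]. /t/ is a voiceless stop immediately after the nasal /m/, so it voices to [d]. /duofimpimtovuiza/ → duofimbimdovuiza.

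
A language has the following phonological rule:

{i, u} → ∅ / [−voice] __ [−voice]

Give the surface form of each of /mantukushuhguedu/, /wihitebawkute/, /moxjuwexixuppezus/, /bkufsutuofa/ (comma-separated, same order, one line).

/mantukushuhguedu/: /u/ is a high vowel flanked by voiceless consonants /t/ and /k/, so it deletes. /u/ is a high vowel flanked by voiceless consonants /k/ and /s/, so it deletes. /u/ is a high vowel flanked by voiceless consonants /h/ and /h/, so it deletes. → [mantkshhguedu].
/wihitebawkute/: /i/ is a high vowel flanked by voiceless consonants /h/ and /t/, so it deletes. /u/ is a high vowel flanked by voiceless consonants /k/ and /t/, so it deletes. → [wihtebawkte].
/moxjuwexixuppezus/: /i/ is a high vowel flanked by voiceless consonants /x/ and /x/, so it deletes. /u/ is a high vowel flanked by voiceless consonants /x/ and /p/, so it deletes. → [moxjuwexxppezus].
/bkufsutuofa/: /u/ is a high vowel flanked by voiceless consonants /k/ and /f/, so it deletes. /u/ is a high vowel flanked by voiceless consonants /s/ and /t/, so it deletes. → [bkfstuofa].

mantkshhguedu, wihtebawkte, moxjuwexxppezus, bkfstuofa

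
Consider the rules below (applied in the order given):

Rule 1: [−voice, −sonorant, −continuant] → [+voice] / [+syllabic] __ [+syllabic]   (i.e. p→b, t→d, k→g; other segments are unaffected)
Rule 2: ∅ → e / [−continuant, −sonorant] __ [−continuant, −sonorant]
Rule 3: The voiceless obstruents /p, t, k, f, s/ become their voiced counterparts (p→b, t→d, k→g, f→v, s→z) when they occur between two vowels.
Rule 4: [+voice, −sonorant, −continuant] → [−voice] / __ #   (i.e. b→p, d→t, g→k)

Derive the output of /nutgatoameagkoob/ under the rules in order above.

nudegadoameagegoop

Rule 1 (intervocalic voicing): /t/ is a voiceless stop between vowels /a/ and /o/, so it voices to [d]. /nutgatoameagkoob/ → nutgadoameagkoob.
Rule 2 (stop-cluster e-epenthesis): /t/ and /g/ form a stop–stop cluster, so [e] is inserted between them. /g/ and /k/ form a stop–stop cluster, so [e] is inserted between them. /nutgadoameagkoob/ → nutegadoameagekoob.
Rule 3 (intervocalic voicing): /t/ is a voiceless obstruent between vowels /u/ and /e/, so it voices to [d]. /k/ is a voiceless obstruent between vowels /e/ and /o/, so it voices to [g]. /nutegadoameagekoob/ → nudegadoameagegoob.
Rule 4 (final devoicing): /b/ is a voiced stop in word-final position, so it devoices to [p]. /nudegadoameagegoob/ → nudegadoameagegoop.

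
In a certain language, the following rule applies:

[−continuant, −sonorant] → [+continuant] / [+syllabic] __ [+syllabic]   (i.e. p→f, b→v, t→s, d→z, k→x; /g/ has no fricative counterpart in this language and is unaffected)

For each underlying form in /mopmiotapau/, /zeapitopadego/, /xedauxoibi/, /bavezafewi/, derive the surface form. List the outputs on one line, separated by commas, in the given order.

mopmiosafau, zeafisofazego, xezauxoivi, bavezafewi

/mopmiotapau/: /t/ is a stop between vowels /o/ and /a/, so it spirantizes to the fricative [s]. /p/ is a stop between vowels /a/ and /a/, so it spirantizes to the fricative [f]. → [mopmiosafau].
/zeapitopadego/: /p/ is a stop between vowels /a/ and /i/, so it spirantizes to the fricative [f]. /t/ is a stop between vowels /i/ and /o/, so it spirantizes to the fricative [s]. /p/ is a stop between vowels /o/ and /a/, so it spirantizes to the fricative [f]. /d/ is a stop between vowels /a/ and /e/, so it spirantizes to the fricative [z]. → [zeafisofazego].
/xedauxoibi/: /d/ is a stop between vowels /e/ and /a/, so it spirantizes to the fricative [z]. /b/ is a stop between vowels /i/ and /i/, so it spirantizes to the fricative [v]. → [xezauxoivi].
/bavezafewi/: the rule's environment is not met; surfaces unchanged as [bavezafewi].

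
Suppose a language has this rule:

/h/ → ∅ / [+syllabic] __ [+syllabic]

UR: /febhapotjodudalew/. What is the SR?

febhapotjodudalew

No segment of /febhapotjodudalew/ meets the structural description of the rule, so the form surfaces unchanged.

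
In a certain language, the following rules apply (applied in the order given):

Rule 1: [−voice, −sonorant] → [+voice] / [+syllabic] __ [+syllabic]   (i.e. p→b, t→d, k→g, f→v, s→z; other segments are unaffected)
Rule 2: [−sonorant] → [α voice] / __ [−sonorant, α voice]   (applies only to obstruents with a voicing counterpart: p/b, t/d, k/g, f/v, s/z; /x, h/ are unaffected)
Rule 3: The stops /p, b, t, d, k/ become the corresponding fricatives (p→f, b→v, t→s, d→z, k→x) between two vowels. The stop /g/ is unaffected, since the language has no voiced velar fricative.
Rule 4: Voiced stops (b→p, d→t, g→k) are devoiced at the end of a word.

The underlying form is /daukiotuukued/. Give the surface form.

Rule 1 (intervocalic voicing): /k/ is a voiceless obstruent between vowels /u/ and /i/, so it voices to [g]. /t/ is a voiceless obstruent between vowels /o/ and /u/, so it voices to [d]. /k/ is a voiceless obstruent between vowels /u/ and /u/, so it voices to [g]. /daukiotuukued/ → daugioduugued.
Rule 2 (regressive voicing assimilation): no segment meets the environment; /daugioduugued/ is unchanged.
Rule 3 (intervocalic spirantization): /d/ is a stop between vowels /o/ and /u/, so it spirantizes to the fricative [z]. /daugioduugued/ → daugiozuugued.
Rule 4 (final devoicing): /d/ is a voiced stop in word-final position, so it devoices to [t]. /daugiozuugued/ → daugiozuuguet.

daugiozuuguet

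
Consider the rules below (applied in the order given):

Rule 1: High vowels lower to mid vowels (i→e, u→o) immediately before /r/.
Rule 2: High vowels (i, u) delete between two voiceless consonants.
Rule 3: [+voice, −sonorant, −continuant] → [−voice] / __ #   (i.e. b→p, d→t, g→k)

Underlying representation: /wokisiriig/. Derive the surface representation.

wokseriik

Rule 1 (pre-rhotic lowering): /i/ is a high vowel immediately before /r/, so it lowers to [e]. /wokisiriig/ → wokiseriig.
Rule 2 (high vowel syncope): /i/ is a high vowel flanked by voiceless consonants /k/ and /s/, so it deletes. /wokiseriig/ → wokseriig.
Rule 3 (final devoicing): /g/ is a voiced stop in word-final position, so it devoices to [k]. /wokseriig/ → wokseriik.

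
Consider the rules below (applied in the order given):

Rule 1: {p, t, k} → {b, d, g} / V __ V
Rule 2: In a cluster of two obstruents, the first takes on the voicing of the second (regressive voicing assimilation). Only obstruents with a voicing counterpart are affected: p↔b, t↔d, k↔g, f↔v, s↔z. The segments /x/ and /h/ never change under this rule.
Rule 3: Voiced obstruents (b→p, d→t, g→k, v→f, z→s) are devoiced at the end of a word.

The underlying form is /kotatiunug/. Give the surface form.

kodadiunuk

Rule 1 (intervocalic voicing): /t/ is a voiceless stop between vowels /o/ and /a/, so it voices to [d]. /t/ is a voiceless stop between vowels /a/ and /i/, so it voices to [d]. /kotatiunug/ → kodadiunug.
Rule 2 (regressive voicing assimilation): no segment meets the environment; /kodadiunug/ is unchanged.
Rule 3 (final devoicing): /g/ is a voiced obstruent in word-final position, so it devoices to [k]. /kodadiunug/ → kodadiunuk.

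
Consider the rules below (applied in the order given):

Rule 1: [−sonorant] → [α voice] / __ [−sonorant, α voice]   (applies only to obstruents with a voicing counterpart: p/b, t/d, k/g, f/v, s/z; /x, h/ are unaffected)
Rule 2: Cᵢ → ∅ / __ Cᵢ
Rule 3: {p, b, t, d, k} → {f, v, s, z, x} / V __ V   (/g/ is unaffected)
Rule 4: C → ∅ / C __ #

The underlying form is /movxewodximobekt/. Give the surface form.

Rule 1 (regressive voicing assimilation): /v/ precedes the voiceless obstruent /x/, so it devoices to [f] by assimilation. /d/ precedes the voiceless obstruent /x/, so it devoices to [t] by assimilation. /movxewodximobekt/ → mofxewotximobekt.
Rule 2 (degemination): no segment meets the environment; /mofxewotximobekt/ is unchanged.
Rule 3 (intervocalic spirantization): /b/ is a stop between vowels /o/ and /e/, so it spirantizes to the fricative [v]. /mofxewotximobekt/ → mofxewotximovekt.
Rule 4 (final cluster simplification): /t/ is the second consonant of a word-final cluster /kt/, so it deletes. /mofxewotximovekt/ → mofxewotximovek.

mofxewotximovek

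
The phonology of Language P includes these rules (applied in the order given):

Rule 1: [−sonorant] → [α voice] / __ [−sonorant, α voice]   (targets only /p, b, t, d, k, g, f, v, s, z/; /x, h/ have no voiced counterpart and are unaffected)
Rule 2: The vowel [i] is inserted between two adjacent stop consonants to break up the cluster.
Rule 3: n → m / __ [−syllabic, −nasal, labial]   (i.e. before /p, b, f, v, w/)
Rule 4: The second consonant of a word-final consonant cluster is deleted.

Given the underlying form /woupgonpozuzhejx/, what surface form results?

woubigompozushej

Rule 1 (regressive voicing assimilation): /p/ precedes the voiced obstruent /g/, so it voices to [b] by assimilation. /z/ precedes the voiceless obstruent /h/, so it devoices to [s] by assimilation. /woupgonpozuzhejx/ → woubgonpozushejx.
Rule 2 (stop-cluster i-epenthesis): /b/ and /g/ form a stop–stop cluster, so [i] is inserted between them. /woubgonpozushejx/ → woubigonpozushejx.
Rule 3 (nasal place assimilation): /n/ precedes the labial consonant /p/, so it assimilates in place to [m]. /woubigonpozushejx/ → woubigompozushejx.
Rule 4 (final cluster simplification): /x/ is the second consonant of a word-final cluster /jx/, so it deletes. /woubigompozushejx/ → woubigompozushej.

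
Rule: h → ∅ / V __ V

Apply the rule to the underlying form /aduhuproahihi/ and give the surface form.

/h/ occurs between vowels /u/ and /u/, so it deletes.
/h/ occurs between vowels /a/ and /i/, so it deletes.
/h/ occurs between vowels /i/ and /i/, so it deletes.
Surface form: [aduuproaii].

aduuproaii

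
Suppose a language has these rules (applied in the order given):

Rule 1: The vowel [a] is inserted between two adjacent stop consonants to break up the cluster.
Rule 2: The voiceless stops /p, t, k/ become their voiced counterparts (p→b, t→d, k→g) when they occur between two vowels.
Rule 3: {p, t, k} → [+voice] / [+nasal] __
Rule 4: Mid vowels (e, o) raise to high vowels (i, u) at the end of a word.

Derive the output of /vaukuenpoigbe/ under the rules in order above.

Rule 1 (stop-cluster a-epenthesis): /g/ and /b/ form a stop–stop cluster, so [a] is inserted between them. /vaukuenpoigbe/ → vaukuenpoigabe.
Rule 2 (intervocalic voicing): /k/ is a voiceless stop between vowels /u/ and /u/, so it voices to [g]. /vaukuenpoigabe/ → vauguenpoigabe.
Rule 3 (post-nasal voicing): /p/ is a voiceless stop immediately after the nasal /n/, so it voices to [b]. /vauguenpoigabe/ → vauguenboigabe.
Rule 4 (final vowel raising): /e/ is a mid vowel in word-final position, so it raises to [i]. /vauguenboigabe/ → vauguenboigabi.

vauguenboigabi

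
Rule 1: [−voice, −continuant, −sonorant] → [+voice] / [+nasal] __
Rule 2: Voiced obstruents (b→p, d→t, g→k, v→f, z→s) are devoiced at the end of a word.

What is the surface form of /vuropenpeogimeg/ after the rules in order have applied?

vuropenbeogimek

Rule 1 (post-nasal voicing): /p/ is a voiceless stop immediately after the nasal /n/, so it voices to [b]. /vuropenpeogimeg/ → vuropenbeogimeg.
Rule 2 (final devoicing): /g/ is a voiced obstruent in word-final position, so it devoices to [k]. /vuropenbeogimeg/ → vuropenbeogimek.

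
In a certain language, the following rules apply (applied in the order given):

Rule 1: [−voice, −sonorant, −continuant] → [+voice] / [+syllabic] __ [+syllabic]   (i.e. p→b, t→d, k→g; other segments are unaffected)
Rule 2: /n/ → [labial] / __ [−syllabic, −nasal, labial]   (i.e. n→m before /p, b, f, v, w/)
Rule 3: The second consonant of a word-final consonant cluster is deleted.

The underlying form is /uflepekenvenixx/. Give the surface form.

Rule 1 (intervocalic voicing): /p/ is a voiceless stop between vowels /e/ and /e/, so it voices to [b]. /k/ is a voiceless stop between vowels /e/ and /e/, so it voices to [g]. /uflepekenvenixx/ → uflebegenvenixx.
Rule 2 (nasal place assimilation): /n/ precedes the labial consonant /v/, so it assimilates in place to [m]. /uflebegenvenixx/ → uflebegemvenixx.
Rule 3 (final cluster simplification): /x/ is the second consonant of a word-final cluster /xx/, so it deletes. /uflebegemvenixx/ → uflebegemvenix.

uflebegemvenix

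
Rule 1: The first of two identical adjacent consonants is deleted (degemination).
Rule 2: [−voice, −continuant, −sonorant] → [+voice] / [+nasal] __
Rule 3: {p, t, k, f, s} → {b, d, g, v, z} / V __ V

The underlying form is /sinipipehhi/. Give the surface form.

sinibibehi

Rule 1 (degemination): /hh/ is a geminate; the first /h/ deletes. /sinipipehhi/ → sinipipehi.
Rule 2 (post-nasal voicing): no segment meets the environment; /sinipipehi/ is unchanged.
Rule 3 (intervocalic voicing): /p/ is a voiceless obstruent between vowels /i/ and /i/, so it voices to [b]. /p/ is a voiceless obstruent between vowels /i/ and /e/, so it voices to [b]. /sinipipehi/ → sinibibehi.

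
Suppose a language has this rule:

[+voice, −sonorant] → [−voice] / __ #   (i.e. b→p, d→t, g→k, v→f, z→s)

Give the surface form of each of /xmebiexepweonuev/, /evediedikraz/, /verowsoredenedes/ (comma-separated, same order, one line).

xmebiexepweonuef, evediedikras, verowsoredenedes

/xmebiexepweonuev/: /v/ is a voiced obstruent in word-final position, so it devoices to [f]. → [xmebiexepweonuef].
/evediedikraz/: /z/ is a voiced obstruent in word-final position, so it devoices to [s]. → [evediedikras].
/verowsoredenedes/: the rule's environment is not met; surfaces unchanged as [verowsoredenedes].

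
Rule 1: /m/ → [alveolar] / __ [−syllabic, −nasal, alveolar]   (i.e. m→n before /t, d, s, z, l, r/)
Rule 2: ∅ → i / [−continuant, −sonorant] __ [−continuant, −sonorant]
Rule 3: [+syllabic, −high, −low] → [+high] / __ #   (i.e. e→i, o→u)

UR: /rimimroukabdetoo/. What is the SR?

Rule 1 (nasal place assimilation): /m/ precedes the alveolar consonant /r/, so it assimilates in place to [n]. /rimimroukabdetoo/ → riminroukabdetoo.
Rule 2 (stop-cluster i-epenthesis): /b/ and /d/ form a stop–stop cluster, so [i] is inserted between them. /riminroukabdetoo/ → riminroukabidetoo.
Rule 3 (final vowel raising): /o/ is a mid vowel in word-final position, so it raises to [u]. /riminroukabidetoo/ → riminroukabidetou.

riminroukabidetou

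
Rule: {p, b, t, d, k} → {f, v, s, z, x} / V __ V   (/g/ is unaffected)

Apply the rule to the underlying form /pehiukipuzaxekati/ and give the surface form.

/k/ is a stop between vowels /u/ and /i/, so it spirantizes to the fricative [x].
/p/ is a stop between vowels /i/ and /u/, so it spirantizes to the fricative [f].
/k/ is a stop between vowels /e/ and /a/, so it spirantizes to the fricative [x].
/t/ is a stop between vowels /a/ and /i/, so it spirantizes to the fricative [s].
The other instance of /p/ does not occur in the required environment and remains unchanged.
Surface form: [pehiuxifuzaxexasi].

pehiuxifuzaxexasi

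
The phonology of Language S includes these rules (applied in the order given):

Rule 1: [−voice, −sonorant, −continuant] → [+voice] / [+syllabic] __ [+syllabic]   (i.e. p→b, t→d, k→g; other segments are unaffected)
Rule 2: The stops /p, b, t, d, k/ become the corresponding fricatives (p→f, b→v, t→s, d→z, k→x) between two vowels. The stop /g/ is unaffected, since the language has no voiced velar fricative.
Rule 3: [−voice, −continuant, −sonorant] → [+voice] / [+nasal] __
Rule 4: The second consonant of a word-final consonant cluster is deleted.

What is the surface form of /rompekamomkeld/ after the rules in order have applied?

rombegamomgel

Rule 1 (intervocalic voicing): /k/ is a voiceless stop between vowels /e/ and /a/, so it voices to [g]. /rompekamomkeld/ → rompegamomkeld.
Rule 2 (intervocalic spirantization): no segment meets the environment; /rompegamomkeld/ is unchanged.
Rule 3 (post-nasal voicing): /p/ is a voiceless stop immediately after the nasal /m/, so it voices to [b]. /k/ is a voiceless stop immediately after the nasal /m/, so it voices to [g]. /rompegamomkeld/ → rombegamomgeld.
Rule 4 (final cluster simplification): /d/ is the second consonant of a word-final cluster /ld/, so it deletes. /rombegamomgeld/ → rombegamomgel.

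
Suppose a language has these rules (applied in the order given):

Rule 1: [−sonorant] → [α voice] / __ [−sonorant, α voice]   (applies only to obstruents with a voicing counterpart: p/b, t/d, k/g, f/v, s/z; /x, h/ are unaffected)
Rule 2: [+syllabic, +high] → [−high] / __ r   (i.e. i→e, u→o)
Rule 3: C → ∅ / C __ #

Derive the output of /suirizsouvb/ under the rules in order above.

Rule 1 (regressive voicing assimilation): /z/ precedes the voiceless obstruent /s/, so it devoices to [s] by assimilation. /suirizsouvb/ → suirissouvb.
Rule 2 (pre-rhotic lowering): /i/ is a high vowel immediately before /r/, so it lowers to [e]. /suirissouvb/ → suerissouvb.
Rule 3 (final cluster simplification): /b/ is the second consonant of a word-final cluster /vb/, so it deletes. /suerissouvb/ → suerissouv.

suerissouv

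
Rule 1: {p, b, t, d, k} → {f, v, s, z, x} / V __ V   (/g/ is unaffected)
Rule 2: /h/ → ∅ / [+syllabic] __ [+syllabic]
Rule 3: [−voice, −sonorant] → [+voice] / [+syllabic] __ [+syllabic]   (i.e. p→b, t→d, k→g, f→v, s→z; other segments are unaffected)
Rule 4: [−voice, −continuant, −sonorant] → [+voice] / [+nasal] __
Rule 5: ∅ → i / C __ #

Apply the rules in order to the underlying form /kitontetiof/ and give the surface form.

kizondeziofi

Rule 1 (intervocalic spirantization): /t/ is a stop between vowels /i/ and /o/, so it spirantizes to the fricative [s]. /t/ is a stop between vowels /e/ and /i/, so it spirantizes to the fricative [s]. /kitontetiof/ → kisontesiof.
Rule 2 (intervocalic h-deletion): no segment meets the environment; /kisontesiof/ is unchanged.
Rule 3 (intervocalic voicing): /s/ is a voiceless obstruent between vowels /i/ and /o/, so it voices to [z]. /s/ is a voiceless obstruent between vowels /e/ and /i/, so it voices to [z]. /kisontesiof/ → kizonteziof.
Rule 4 (post-nasal voicing): /t/ is a voiceless stop immediately after the nasal /n/, so it voices to [d]. /kizonteziof/ → kizondeziof.
Rule 5 (final i-epenthesis): the form ends in the consonant /f/, so [i] is inserted word-finally. /kizondeziof/ → kizondeziofi.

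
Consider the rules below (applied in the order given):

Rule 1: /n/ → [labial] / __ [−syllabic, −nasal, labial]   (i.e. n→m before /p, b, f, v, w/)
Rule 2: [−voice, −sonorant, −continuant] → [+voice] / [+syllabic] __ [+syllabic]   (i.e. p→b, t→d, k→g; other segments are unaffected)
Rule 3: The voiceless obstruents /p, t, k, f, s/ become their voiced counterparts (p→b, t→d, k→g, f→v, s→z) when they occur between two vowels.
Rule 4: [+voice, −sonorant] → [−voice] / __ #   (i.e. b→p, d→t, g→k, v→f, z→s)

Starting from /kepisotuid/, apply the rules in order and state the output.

kebizoduit

Rule 1 (nasal place assimilation): no segment meets the environment; /kepisotuid/ is unchanged.
Rule 2 (intervocalic voicing): /p/ is a voiceless stop between vowels /e/ and /i/, so it voices to [b]. /t/ is a voiceless stop between vowels /o/ and /u/, so it voices to [d]. /kepisotuid/ → kebisoduid.
Rule 3 (intervocalic voicing): /s/ is a voiceless obstruent between vowels /i/ and /o/, so it voices to [z]. /kebisoduid/ → kebizoduid.
Rule 4 (final devoicing): /d/ is a voiced obstruent in word-final position, so it devoices to [t]. /kebizoduid/ → kebizoduit.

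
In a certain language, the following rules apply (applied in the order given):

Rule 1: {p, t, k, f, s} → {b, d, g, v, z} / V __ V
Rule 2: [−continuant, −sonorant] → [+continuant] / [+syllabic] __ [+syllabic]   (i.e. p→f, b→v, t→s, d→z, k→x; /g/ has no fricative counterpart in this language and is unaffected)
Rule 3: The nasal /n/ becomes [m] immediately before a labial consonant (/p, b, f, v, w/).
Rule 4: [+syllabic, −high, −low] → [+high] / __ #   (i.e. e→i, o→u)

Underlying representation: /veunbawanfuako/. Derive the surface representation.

Rule 1 (intervocalic voicing): /k/ is a voiceless obstruent between vowels /a/ and /o/, so it voices to [g]. /veunbawanfuako/ → veunbawanfuago.
Rule 2 (intervocalic spirantization): no segment meets the environment; /veunbawanfuago/ is unchanged.
Rule 3 (nasal place assimilation): /n/ precedes the labial consonant /b/, so it assimilates in place to [m]. /n/ precedes the labial consonant /f/, so it assimilates in place to [m]. /veunbawanfuago/ → veumbawamfuago.
Rule 4 (final vowel raising): /o/ is a mid vowel in word-final position, so it raises to [u]. /veumbawamfuago/ → veumbawamfuagu.

veumbawamfuagu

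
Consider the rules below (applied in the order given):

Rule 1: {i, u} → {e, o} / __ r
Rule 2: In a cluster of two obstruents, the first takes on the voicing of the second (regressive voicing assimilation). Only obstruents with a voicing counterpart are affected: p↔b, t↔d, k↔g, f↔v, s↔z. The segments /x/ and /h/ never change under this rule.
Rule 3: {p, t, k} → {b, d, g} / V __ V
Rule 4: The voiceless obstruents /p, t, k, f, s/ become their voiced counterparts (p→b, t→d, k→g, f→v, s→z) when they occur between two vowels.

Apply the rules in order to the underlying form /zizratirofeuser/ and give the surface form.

zizraderoveuzer

Rule 1 (pre-rhotic lowering): /i/ is a high vowel immediately before /r/, so it lowers to [e]. /zizratirofeuser/ → zizraterofeuser.
Rule 2 (regressive voicing assimilation): no segment meets the environment; /zizraterofeuser/ is unchanged.
Rule 3 (intervocalic voicing): /t/ is a voiceless stop between vowels /a/ and /e/, so it voices to [d]. /zizraterofeuser/ → zizraderofeuser.
Rule 4 (intervocalic voicing): /f/ is a voiceless obstruent between vowels /o/ and /e/, so it voices to [v]. /s/ is a voiceless obstruent between vowels /u/ and /e/, so it voices to [z]. /zizraderofeuser/ → zizraderoveuzer.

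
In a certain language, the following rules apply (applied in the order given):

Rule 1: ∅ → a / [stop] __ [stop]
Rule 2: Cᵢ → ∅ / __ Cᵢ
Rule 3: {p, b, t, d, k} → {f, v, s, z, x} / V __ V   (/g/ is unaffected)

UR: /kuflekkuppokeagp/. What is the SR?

Rule 1 (stop-cluster a-epenthesis): /k/ and /k/ form a stop–stop cluster, so [a] is inserted between them. /p/ and /p/ form a stop–stop cluster, so [a] is inserted between them. /g/ and /p/ form a stop–stop cluster, so [a] is inserted between them. /kuflekkuppokeagp/ → kuflekakupapokeagap.
Rule 2 (degemination): no segment meets the environment; /kuflekakupapokeagap/ is unchanged.
Rule 3 (intervocalic spirantization): /k/ is a stop between vowels /e/ and /a/, so it spirantizes to the fricative [x]. /k/ is a stop between vowels /a/ and /u/, so it spirantizes to the fricative [x]. /p/ is a stop between vowels /u/ and /a/, so it spirantizes to the fricative [f]. /p/ is a stop between vowels /a/ and /o/, so it spirantizes to the fricative [f]. /k/ is a stop between vowels /o/ and /e/, so it spirantizes to the fricative [x]. /kuflekakupapokeagap/ → kuflexaxufafoxeagap.

kuflexaxufafoxeagap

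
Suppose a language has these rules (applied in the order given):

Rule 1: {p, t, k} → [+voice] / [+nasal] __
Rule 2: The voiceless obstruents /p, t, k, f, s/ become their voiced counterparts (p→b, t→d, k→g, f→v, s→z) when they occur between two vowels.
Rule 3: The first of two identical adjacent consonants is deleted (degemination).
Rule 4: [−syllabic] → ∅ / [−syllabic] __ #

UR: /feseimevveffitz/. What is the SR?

fezeimevefit

Rule 1 (post-nasal voicing): no segment meets the environment; /feseimevveffitz/ is unchanged.
Rule 2 (intervocalic voicing): /s/ is a voiceless obstruent between vowels /e/ and /e/, so it voices to [z]. /feseimevveffitz/ → fezeimevveffitz.
Rule 3 (degemination): /vv/ is a geminate; the first /v/ deletes. /ff/ is a geminate; the first /f/ deletes. /fezeimevveffitz/ → fezeimevefitz.
Rule 4 (final cluster simplification): /z/ is the second consonant of a word-final cluster /tz/, so it deletes. /fezeimevefitz/ → fezeimevefit.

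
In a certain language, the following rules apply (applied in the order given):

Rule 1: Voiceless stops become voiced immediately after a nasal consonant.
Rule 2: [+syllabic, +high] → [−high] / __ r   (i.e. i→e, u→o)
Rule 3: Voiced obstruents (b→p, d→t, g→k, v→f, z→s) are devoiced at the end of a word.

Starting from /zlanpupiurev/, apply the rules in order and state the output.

zlanbupioref

Rule 1 (post-nasal voicing): /p/ is a voiceless stop immediately after the nasal /n/, so it voices to [b]. /zlanpupiurev/ → zlanbupiurev.
Rule 2 (pre-rhotic lowering): /u/ is a high vowel immediately before /r/, so it lowers to [o]. /zlanbupiurev/ → zlanbupiorev.
Rule 3 (final devoicing): /v/ is a voiced obstruent in word-final position, so it devoices to [f]. /zlanbupiorev/ → zlanbupioref.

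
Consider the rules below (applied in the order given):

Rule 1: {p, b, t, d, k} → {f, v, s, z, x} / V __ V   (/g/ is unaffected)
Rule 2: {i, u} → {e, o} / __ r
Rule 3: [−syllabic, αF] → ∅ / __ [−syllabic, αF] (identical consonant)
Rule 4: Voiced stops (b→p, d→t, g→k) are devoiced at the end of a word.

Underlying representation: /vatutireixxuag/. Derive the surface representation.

vasusereixuak

Rule 1 (intervocalic spirantization): /t/ is a stop between vowels /a/ and /u/, so it spirantizes to the fricative [s]. /t/ is a stop between vowels /u/ and /i/, so it spirantizes to the fricative [s]. /vatutireixxuag/ → vasusireixxuag.
Rule 2 (pre-rhotic lowering): /i/ is a high vowel immediately before /r/, so it lowers to [e]. /vasusireixxuag/ → vasusereixxuag.
Rule 3 (degemination): /xx/ is a geminate; the first /x/ deletes. /vasusereixxuag/ → vasusereixuag.
Rule 4 (final devoicing): /g/ is a voiced stop in word-final position, so it devoices to [k]. /vasusereixuag/ → vasusereixuak.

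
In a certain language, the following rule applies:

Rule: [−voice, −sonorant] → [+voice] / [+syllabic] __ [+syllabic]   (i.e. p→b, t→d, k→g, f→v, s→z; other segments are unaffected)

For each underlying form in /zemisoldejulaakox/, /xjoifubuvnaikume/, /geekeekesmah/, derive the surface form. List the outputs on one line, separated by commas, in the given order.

zemizoldejulaagox, xjoivubuvnaigume, geegeegesmah

/zemisoldejulaakox/: /s/ is a voiceless obstruent between vowels /i/ and /o/, so it voices to [z]. /k/ is a voiceless obstruent between vowels /a/ and /o/, so it voices to [g]. → [zemizoldejulaagox].
/xjoifubuvnaikume/: /f/ is a voiceless obstruent between vowels /i/ and /u/, so it voices to [v]. /k/ is a voiceless obstruent between vowels /i/ and /u/, so it voices to [g]. → [xjoivubuvnaigume].
/geekeekesmah/: /k/ is a voiceless obstruent between vowels /e/ and /e/, so it voices to [g]. /k/ is a voiceless obstruent between vowels /e/ and /e/, so it voices to [g]. → [geegeegesmah].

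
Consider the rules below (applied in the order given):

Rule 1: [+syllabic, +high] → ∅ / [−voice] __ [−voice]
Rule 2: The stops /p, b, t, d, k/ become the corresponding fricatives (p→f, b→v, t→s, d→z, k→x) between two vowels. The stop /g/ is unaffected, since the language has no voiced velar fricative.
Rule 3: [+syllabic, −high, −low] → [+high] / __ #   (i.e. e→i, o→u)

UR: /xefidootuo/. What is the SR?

Rule 1 (high vowel syncope): no segment meets the environment; /xefidootuo/ is unchanged.
Rule 2 (intervocalic spirantization): /d/ is a stop between vowels /i/ and /o/, so it spirantizes to the fricative [z]. /t/ is a stop between vowels /o/ and /u/, so it spirantizes to the fricative [s]. /xefidootuo/ → xefizoosuo.
Rule 3 (final vowel raising): /o/ is a mid vowel in word-final position, so it raises to [u]. /xefizoosuo/ → xefizoosuu.

xefizoosuu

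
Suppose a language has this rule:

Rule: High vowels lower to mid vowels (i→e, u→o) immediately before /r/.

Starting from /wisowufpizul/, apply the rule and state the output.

wisowufpizul

No segment of /wisowufpizul/ meets the structural description of the rule, so the form surfaces unchanged.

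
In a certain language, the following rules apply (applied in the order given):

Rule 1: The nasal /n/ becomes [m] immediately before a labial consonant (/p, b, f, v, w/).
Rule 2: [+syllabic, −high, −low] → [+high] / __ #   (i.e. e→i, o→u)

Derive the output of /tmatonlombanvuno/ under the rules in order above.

tmatonlombamvunu

Rule 1 (nasal place assimilation): /n/ precedes the labial consonant /v/, so it assimilates in place to [m]. /tmatonlombanvuno/ → tmatonlombamvuno.
Rule 2 (final vowel raising): /o/ is a mid vowel in word-final position, so it raises to [u]. /tmatonlombamvuno/ → tmatonlombamvunu.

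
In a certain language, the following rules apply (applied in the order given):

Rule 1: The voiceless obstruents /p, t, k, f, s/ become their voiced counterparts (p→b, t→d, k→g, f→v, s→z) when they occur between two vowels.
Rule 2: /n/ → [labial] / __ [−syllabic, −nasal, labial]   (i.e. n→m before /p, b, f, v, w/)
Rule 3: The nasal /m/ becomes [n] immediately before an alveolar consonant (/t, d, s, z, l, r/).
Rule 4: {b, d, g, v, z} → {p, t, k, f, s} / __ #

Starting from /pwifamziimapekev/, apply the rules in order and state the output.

pwivanziimabegef

Rule 1 (intervocalic voicing): /f/ is a voiceless obstruent between vowels /i/ and /a/, so it voices to [v]. /p/ is a voiceless obstruent between vowels /a/ and /e/, so it voices to [b]. /k/ is a voiceless obstruent between vowels /e/ and /e/, so it voices to [g]. /pwifamziimapekev/ → pwivamziimabegev.
Rule 2 (nasal place assimilation): no segment meets the environment; /pwivamziimabegev/ is unchanged.
Rule 3 (nasal place assimilation): /m/ precedes the alveolar consonant /z/, so it assimilates in place to [n]. /pwivamziimabegev/ → pwivanziimabegev.
Rule 4 (final devoicing): /v/ is a voiced obstruent in word-final position, so it devoices to [f]. /pwivanziimabegev/ → pwivanziimabegef.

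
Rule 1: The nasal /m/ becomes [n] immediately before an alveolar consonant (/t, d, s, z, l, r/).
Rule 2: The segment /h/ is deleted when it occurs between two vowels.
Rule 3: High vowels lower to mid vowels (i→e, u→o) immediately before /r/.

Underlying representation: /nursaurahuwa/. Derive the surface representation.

Rule 1 (nasal place assimilation): no segment meets the environment; /nursaurahuwa/ is unchanged.
Rule 2 (intervocalic h-deletion): /h/ occurs between vowels /a/ and /u/, so it deletes. /nursaurahuwa/ → nursaurauwa.
Rule 3 (pre-rhotic lowering): /u/ is a high vowel immediately before /r/, so it lowers to [o]. /u/ is a high vowel immediately before /r/, so it lowers to [o]. /nursaurauwa/ → norsaorauwa.

norsaorauwa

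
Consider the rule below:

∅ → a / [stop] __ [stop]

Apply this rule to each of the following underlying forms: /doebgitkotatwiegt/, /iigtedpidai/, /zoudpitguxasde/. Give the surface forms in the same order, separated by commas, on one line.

doebagitakotatwiegat, iigatedapidai, zoudapitaguxasde

/doebgitkotatwiegt/: /b/ and /g/ form a stop–stop cluster, so [a] is inserted between them. /t/ and /k/ form a stop–stop cluster, so [a] is inserted between them. /g/ and /t/ form a stop–stop cluster, so [a] is inserted between them. → [doebagitakotatwiegat].
/iigtedpidai/: /g/ and /t/ form a stop–stop cluster, so [a] is inserted between them. /d/ and /p/ form a stop–stop cluster, so [a] is inserted between them. → [iigatedapidai].
/zoudpitguxasde/: /d/ and /p/ form a stop–stop cluster, so [a] is inserted between them. /t/ and /g/ form a stop–stop cluster, so [a] is inserted between them. → [zoudapitaguxasde].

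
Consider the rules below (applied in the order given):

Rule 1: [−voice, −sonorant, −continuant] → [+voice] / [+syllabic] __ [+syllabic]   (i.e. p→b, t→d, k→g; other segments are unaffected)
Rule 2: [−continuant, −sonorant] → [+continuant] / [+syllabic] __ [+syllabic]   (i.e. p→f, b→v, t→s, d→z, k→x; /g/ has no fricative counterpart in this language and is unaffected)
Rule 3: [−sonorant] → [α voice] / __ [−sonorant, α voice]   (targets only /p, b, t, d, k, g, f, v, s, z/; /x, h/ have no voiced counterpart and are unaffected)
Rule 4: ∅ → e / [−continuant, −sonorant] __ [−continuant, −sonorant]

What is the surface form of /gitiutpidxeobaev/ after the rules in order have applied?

giziutepitxeovaev

Rule 1 (intervocalic voicing): /t/ is a voiceless stop between vowels /i/ and /i/, so it voices to [d]. /gitiutpidxeobaev/ → gidiutpidxeobaev.
Rule 2 (intervocalic spirantization): /d/ is a stop between vowels /i/ and /i/, so it spirantizes to the fricative [z]. /b/ is a stop between vowels /o/ and /a/, so it spirantizes to the fricative [v]. /gidiutpidxeobaev/ → giziutpidxeovaev.
Rule 3 (regressive voicing assimilation): /d/ precedes the voiceless obstruent /x/, so it devoices to [t] by assimilation. /giziutpidxeovaev/ → giziutpitxeovaev.
Rule 4 (stop-cluster e-epenthesis): /t/ and /p/ form a stop–stop cluster, so [e] is inserted between them. /giziutpitxeovaev/ → giziutepitxeovaev.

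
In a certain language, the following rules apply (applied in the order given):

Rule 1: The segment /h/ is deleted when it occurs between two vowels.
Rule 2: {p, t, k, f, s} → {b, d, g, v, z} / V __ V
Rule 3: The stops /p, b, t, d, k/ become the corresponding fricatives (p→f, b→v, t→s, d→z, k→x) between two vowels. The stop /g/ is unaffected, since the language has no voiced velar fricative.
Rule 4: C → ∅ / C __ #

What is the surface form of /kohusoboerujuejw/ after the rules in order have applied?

kouzovoerujuej

Rule 1 (intervocalic h-deletion): /h/ occurs between vowels /o/ and /u/, so it deletes. /kohusoboerujuejw/ → kousoboerujuejw.
Rule 2 (intervocalic voicing): /s/ is a voiceless obstruent between vowels /u/ and /o/, so it voices to [z]. /kousoboerujuejw/ → kouzoboerujuejw.
Rule 3 (intervocalic spirantization): /b/ is a stop between vowels /o/ and /o/, so it spirantizes to the fricative [v]. /kouzoboerujuejw/ → kouzovoerujuejw.
Rule 4 (final cluster simplification): /w/ is the second consonant of a word-final cluster /jw/, so it deletes. /kouzovoerujuejw/ → kouzovoerujuej.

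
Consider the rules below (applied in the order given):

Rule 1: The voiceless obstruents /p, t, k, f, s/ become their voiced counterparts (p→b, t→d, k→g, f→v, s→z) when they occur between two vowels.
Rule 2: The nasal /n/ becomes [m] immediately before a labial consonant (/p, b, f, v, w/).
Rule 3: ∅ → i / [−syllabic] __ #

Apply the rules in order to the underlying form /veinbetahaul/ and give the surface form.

veimbedahauli

Rule 1 (intervocalic voicing): /t/ is a voiceless obstruent between vowels /e/ and /a/, so it voices to [d]. /veinbetahaul/ → veinbedahaul.
Rule 2 (nasal place assimilation): /n/ precedes the labial consonant /b/, so it assimilates in place to [m]. /veinbedahaul/ → veimbedahaul.
Rule 3 (final i-epenthesis): the form ends in the consonant /l/, so [i] is inserted word-finally. /veimbedahaul/ → veimbedahauli.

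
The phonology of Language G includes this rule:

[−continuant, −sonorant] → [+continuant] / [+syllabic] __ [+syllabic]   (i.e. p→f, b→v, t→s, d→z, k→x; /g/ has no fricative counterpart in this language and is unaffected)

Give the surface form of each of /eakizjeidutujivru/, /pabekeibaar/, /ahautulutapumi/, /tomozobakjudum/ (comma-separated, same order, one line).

/eakizjeidutujivru/: /k/ is a stop between vowels /a/ and /i/, so it spirantizes to the fricative [x]. /d/ is a stop between vowels /i/ and /u/, so it spirantizes to the fricative [z]. /t/ is a stop between vowels /u/ and /u/, so it spirantizes to the fricative [s]. → [eaxizjeizusujivru].
/pabekeibaar/: /b/ is a stop between vowels /a/ and /e/, so it spirantizes to the fricative [v]. /k/ is a stop between vowels /e/ and /e/, so it spirantizes to the fricative [x]. /b/ is a stop between vowels /i/ and /a/, so it spirantizes to the fricative [v]. → [pavexeivaar].
/ahautulutapumi/: /t/ is a stop between vowels /u/ and /u/, so it spirantizes to the fricative [s]. /t/ is a stop between vowels /u/ and /a/, so it spirantizes to the fricative [s]. /p/ is a stop between vowels /a/ and /u/, so it spirantizes to the fricative [f]. → [ahausulusafumi].
/tomozobakjudum/: /b/ is a stop between vowels /o/ and /a/, so it spirantizes to the fricative [v]. /d/ is a stop between vowels /u/ and /u/, so it spirantizes to the fricative [z]. → [tomozovakjuzum].

eaxizjeizusujivru, pavexeivaar, ahausulusafumi, tomozovakjuzum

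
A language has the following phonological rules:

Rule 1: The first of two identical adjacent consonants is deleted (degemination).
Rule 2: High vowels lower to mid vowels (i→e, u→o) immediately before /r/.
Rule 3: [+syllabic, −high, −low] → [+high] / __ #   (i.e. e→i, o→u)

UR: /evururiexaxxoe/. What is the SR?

evororiexaxoi

Rule 1 (degemination): /xx/ is a geminate; the first /x/ deletes. /evururiexaxxoe/ → evururiexaxoe.
Rule 2 (pre-rhotic lowering): /u/ is a high vowel immediately before /r/, so it lowers to [o]. /u/ is a high vowel immediately before /r/, so it lowers to [o]. /evururiexaxoe/ → evororiexaxoe.
Rule 3 (final vowel raising): /e/ is a mid vowel in word-final position, so it raises to [i]. /evororiexaxoe/ → evororiexaxoi.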